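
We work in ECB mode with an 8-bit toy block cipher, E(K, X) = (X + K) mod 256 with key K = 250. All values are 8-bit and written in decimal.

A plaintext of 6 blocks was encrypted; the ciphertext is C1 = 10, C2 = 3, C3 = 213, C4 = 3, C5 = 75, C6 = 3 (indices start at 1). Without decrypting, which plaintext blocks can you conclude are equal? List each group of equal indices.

P2 = P4 = P6

ECB encrypts each block independently with the same key, so equal ciphertext blocks imply equal plaintext blocks.
C2 = C4 = C6 = 3, so P2 = P4 = P6.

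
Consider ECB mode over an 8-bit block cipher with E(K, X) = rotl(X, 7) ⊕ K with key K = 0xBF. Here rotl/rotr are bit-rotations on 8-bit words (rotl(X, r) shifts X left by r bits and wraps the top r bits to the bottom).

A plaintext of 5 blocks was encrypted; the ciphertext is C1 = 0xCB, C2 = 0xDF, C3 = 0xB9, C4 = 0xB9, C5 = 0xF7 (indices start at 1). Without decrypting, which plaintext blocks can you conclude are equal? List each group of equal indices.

ECB encrypts each block independently with the same key, so equal ciphertext blocks imply equal plaintext blocks.
C3 = C4 = 0xB9, so P3 = P4.

P3 = P4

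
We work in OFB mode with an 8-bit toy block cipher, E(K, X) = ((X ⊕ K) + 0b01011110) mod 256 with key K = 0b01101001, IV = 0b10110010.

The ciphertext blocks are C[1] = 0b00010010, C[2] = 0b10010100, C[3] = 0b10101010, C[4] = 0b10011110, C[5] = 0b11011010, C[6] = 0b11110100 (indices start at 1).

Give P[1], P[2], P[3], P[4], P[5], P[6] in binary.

P[1] = 0b00101011, P[2] = 0b00111010, P[3] = 0b10001111, P[4] = 0b00110100, P[5] = 0b11111011, P[6] = 0b01010010

OFB decryption: S_i = E(K, S_{i−1}) with S_{0} = IV; P_i = C_i ⊕ S_i.
P[1]: S = E(K, 0b10110010) = 0b00111001; 0b00010010 ⊕ 0b00111001 = 0b00101011.
P[2]: S = E(K, 0b00111001) = 0b10101110; 0b10010100 ⊕ 0b10101110 = 0b00111010.
P[3]: S = E(K, 0b10101110) = 0b00100101; 0b10101010 ⊕ 0b00100101 = 0b10001111.
P[4]: S = E(K, 0b00100101) = 0b10101010; 0b10011110 ⊕ 0b10101010 = 0b00110100.
P[5]: S = E(K, 0b10101010) = 0b00100001; 0b11011010 ⊕ 0b00100001 = 0b11111011.
P[6]: S = E(K, 0b00100001) = 0b10100110; 0b11110100 ⊕ 0b10100110 = 0b01010010.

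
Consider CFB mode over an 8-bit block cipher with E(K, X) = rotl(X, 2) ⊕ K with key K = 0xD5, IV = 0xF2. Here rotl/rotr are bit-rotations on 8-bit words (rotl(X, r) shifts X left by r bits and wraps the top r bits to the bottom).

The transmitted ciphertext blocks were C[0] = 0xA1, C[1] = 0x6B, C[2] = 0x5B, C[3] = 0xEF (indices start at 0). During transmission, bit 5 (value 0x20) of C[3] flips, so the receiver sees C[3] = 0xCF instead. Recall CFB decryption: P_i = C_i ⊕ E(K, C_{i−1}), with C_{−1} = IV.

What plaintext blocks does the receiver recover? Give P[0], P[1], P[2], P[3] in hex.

P[0] = 0xBF, P[1] = 0x38, P[2] = 0x23, P[3] = 0x77

Only C[3] changed, to 0xCF. In CFB, a change in C_i flips the same bit in P_i and garbles P_{i+1}. Decrypting the received ciphertext:
P[0]: E(K, 0xF2) = 0x1E; 0xA1 ⊕ 0x1E = 0xBF.
P[1]: E(K, 0xA1) = 0x53; 0x6B ⊕ 0x53 = 0x38.
P[2]: E(K, 0x6B) = 0x78; 0x5B ⊕ 0x78 = 0x23.
P[3]: E(K, 0x5B) = 0xB8; 0xCF ⊕ 0xB8 = 0x77.
Blocks that differ from the original plaintext: P[3].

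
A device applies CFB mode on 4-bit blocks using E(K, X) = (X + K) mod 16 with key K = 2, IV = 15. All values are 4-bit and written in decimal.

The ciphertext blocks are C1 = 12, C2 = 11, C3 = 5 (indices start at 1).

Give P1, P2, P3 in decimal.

P1 = 13, P2 = 5, P3 = 8

CFB decryption: P_i = C_i ⊕ E(K, C_{i−1}), with C_{0} = IV.
P1: E(K, 15) = 1; 12 ⊕ 1 = 13.
P2: E(K, 12) = 14; 11 ⊕ 14 = 5.
P3: E(K, 11) = 13; 5 ⊕ 13 = 8.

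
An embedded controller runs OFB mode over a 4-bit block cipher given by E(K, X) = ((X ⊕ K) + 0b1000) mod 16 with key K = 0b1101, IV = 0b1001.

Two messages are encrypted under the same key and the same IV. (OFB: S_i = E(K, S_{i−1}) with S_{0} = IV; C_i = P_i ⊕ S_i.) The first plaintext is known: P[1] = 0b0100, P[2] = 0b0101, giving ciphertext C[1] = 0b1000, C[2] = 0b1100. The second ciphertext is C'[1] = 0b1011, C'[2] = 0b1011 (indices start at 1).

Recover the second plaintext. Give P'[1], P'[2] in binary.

In OFB with a reused IV, both messages share the same keystream S_i, so C_i ⊕ C'_i = P_i ⊕ P'_i and thus P'_i = P_i ⊕ C_i ⊕ C'_i.
P'[1]: 0b0100 ⊕ 0b1000 ⊕ 0b1011 = 0b0111.
P'[2]: 0b0101 ⊕ 0b1100 ⊕ 0b1011 = 0b0010.

P'[1] = 0b0111, P'[2] = 0b0010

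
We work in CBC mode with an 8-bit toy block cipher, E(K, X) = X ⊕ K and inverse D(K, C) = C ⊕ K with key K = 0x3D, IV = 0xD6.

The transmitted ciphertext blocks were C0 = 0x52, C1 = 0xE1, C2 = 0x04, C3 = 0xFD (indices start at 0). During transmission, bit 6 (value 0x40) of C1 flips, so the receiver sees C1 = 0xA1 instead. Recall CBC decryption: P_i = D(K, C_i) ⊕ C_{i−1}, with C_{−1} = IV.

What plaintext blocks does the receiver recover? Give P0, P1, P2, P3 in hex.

Only C1 changed, to 0xA1. In CBC, a change in C_i garbles P_i and flips the same bit in P_{i+1}. Decrypting the received ciphertext:
P0: D(K, 0x52) = 0x6F; 0x6F ⊕ 0xD6 = 0xB9.
P1: D(K, 0xA1) = 0x9C; 0x9C ⊕ 0x52 = 0xCE.
P2: D(K, 0x04) = 0x39; 0x39 ⊕ 0xA1 = 0x98.
P3: D(K, 0xFD) = 0xC0; 0xC0 ⊕ 0x04 = 0xC4.
Blocks that differ from the original plaintext: P1, P2.

P0 = 0xB9, P1 = 0xCE, P2 = 0x98, P3 = 0xC4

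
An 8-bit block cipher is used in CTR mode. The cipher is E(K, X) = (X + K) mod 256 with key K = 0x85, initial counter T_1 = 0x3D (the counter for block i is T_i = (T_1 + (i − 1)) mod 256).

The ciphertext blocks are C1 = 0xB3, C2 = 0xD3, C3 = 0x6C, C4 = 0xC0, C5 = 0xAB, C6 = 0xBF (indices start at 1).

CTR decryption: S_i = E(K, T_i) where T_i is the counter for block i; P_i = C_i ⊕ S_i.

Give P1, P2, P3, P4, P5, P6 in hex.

P1: T = 0x3D, S = E(K, T) = 0xC2; 0xB3 ⊕ 0xC2 = 0x71.
P2: T = 0x3E, S = E(K, T) = 0xC3; 0xD3 ⊕ 0xC3 = 0x10.
P3: T = 0x3F, S = E(K, T) = 0xC4; 0x6C ⊕ 0xC4 = 0xA8.
P4: T = 0x40, S = E(K, T) = 0xC5; 0xC0 ⊕ 0xC5 = 0x05.
P5: T = 0x41, S = E(K, T) = 0xC6; 0xAB ⊕ 0xC6 = 0x6D.
P6: T = 0x42, S = E(K, T) = 0xC7; 0xBF ⊕ 0xC7 = 0x78.

P1 = 0x71, P2 = 0x10, P3 = 0xA8, P4 = 0x05, P5 = 0x6D, P6 = 0x78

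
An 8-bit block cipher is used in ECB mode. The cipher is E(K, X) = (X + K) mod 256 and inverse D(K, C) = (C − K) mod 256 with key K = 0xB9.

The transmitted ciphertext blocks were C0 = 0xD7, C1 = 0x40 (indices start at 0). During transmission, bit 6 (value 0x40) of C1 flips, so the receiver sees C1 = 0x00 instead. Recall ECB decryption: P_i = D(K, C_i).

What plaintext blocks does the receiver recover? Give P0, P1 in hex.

P0 = 0x1E, P1 = 0x47

Only C1 changed, to 0x00. In ECB, a change in C_i affects only P_i. Decrypting the received ciphertext:
P0: D(K, 0xD7) = 0x1E.
P1: D(K, 0x00) = 0x47.
Blocks that differ from the original plaintext: P1.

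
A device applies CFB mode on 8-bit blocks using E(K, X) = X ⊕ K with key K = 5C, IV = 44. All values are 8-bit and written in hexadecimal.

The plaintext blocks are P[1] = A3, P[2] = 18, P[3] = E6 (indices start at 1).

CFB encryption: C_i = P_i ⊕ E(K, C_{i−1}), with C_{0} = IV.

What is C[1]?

C[1]: E(K, 44) = 18; A3 ⊕ 18 = BB.

C[1] = BB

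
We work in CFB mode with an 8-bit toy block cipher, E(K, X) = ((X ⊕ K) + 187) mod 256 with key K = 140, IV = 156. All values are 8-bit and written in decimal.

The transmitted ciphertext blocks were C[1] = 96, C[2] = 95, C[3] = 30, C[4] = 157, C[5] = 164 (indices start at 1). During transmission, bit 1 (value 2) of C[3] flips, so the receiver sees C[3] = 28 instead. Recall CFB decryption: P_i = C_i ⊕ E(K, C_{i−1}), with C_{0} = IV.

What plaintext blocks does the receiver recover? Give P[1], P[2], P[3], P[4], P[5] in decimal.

P[1] = 171, P[2] = 248, P[3] = 146, P[4] = 214, P[5] = 104

Only C[3] changed, to 28. In CFB, a change in C_i flips the same bit in P_i and garbles P_{i+1}. Decrypting the received ciphertext:
P[1]: E(K, 156) = 203; 96 ⊕ 203 = 171.
P[2]: E(K, 96) = 167; 95 ⊕ 167 = 248.
P[3]: E(K, 95) = 142; 28 ⊕ 142 = 146.
P[4]: E(K, 28) = 75; 157 ⊕ 75 = 214.
P[5]: E(K, 157) = 204; 164 ⊕ 204 = 104.
Blocks that differ from the original plaintext: P[3], P[4].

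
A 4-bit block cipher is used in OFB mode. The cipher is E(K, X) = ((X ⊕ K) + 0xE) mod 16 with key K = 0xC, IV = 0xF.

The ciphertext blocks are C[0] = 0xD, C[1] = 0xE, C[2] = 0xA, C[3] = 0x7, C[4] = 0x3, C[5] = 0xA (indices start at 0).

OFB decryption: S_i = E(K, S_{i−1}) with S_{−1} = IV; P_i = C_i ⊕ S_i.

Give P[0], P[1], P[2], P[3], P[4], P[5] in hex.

P[0]: S = E(K, 0xF) = 0x1; 0xD ⊕ 0x1 = 0xC.
P[1]: S = E(K, 0x1) = 0xB; 0xE ⊕ 0xB = 0x5.
P[2]: S = E(K, 0xB) = 0x5; 0xA ⊕ 0x5 = 0xF.
P[3]: S = E(K, 0x5) = 0x7; 0x7 ⊕ 0x7 = 0x0.
P[4]: S = E(K, 0x7) = 0x9; 0x3 ⊕ 0x9 = 0xA.
P[5]: S = E(K, 0x9) = 0x3; 0xA ⊕ 0x3 = 0x9.

P[0] = 0xC, P[1] = 0x5, P[2] = 0xF, P[3] = 0x0, P[4] = 0xA, P[5] = 0x9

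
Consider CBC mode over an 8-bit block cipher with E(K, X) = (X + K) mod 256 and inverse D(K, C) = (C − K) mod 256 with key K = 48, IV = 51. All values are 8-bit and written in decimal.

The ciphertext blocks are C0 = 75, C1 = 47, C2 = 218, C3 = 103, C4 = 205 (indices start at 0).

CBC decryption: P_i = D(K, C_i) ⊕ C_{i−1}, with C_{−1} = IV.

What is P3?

P3: D(K, 103) = 55; 55 ⊕ 218 = 237.

P3 = 237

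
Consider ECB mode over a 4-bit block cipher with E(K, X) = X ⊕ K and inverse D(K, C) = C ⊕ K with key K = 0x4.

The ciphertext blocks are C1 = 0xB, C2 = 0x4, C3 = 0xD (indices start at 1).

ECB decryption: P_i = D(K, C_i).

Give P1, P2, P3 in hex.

P1: D(K, 0xB) = 0xF.
P2: D(K, 0x4) = 0x0.
P3: D(K, 0xD) = 0x9.

P1 = 0xF, P2 = 0x0, P3 = 0x9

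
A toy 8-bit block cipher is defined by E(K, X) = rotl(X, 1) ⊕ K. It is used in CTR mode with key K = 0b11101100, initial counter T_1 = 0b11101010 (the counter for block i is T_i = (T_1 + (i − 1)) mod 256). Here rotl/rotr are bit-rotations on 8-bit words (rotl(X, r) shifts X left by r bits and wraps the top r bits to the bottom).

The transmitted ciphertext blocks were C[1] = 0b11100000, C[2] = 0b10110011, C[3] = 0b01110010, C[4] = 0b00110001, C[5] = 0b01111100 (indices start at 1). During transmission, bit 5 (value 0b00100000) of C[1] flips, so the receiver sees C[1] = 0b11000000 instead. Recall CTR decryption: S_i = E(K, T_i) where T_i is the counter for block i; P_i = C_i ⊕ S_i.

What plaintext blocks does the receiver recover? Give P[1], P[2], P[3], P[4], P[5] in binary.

P[1] = 0b11111001, P[2] = 0b10001000, P[3] = 0b01000111, P[4] = 0b00000110, P[5] = 0b01001101

Only C[1] changed, to 0b11000000. In CTR, a change in C_i flips the same bit in P_i only; the keystream is unaffected. Decrypting the received ciphertext:
P[1]: T = 0b11101010, S = E(K, T) = 0b00111001; 0b11000000 ⊕ 0b00111001 = 0b11111001.
P[2]: T = 0b11101011, S = E(K, T) = 0b00111011; 0b10110011 ⊕ 0b00111011 = 0b10001000.
P[3]: T = 0b11101100, S = E(K, T) = 0b00110101; 0b01110010 ⊕ 0b00110101 = 0b01000111.
P[4]: T = 0b11101101, S = E(K, T) = 0b00110111; 0b00110001 ⊕ 0b00110111 = 0b00000110.
P[5]: T = 0b11101110, S = E(K, T) = 0b00110001; 0b01111100 ⊕ 0b00110001 = 0b01001101.
Blocks that differ from the original plaintext: P[1].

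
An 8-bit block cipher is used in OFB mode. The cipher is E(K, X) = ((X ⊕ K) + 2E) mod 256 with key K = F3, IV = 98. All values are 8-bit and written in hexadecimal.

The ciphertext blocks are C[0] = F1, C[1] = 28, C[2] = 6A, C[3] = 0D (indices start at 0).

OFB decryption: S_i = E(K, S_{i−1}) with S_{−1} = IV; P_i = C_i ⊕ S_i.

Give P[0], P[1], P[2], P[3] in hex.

P[0]: S = E(K, 98) = 99; F1 ⊕ 99 = 68.
P[1]: S = E(K, 99) = 98; 28 ⊕ 98 = B0.
P[2]: S = E(K, 98) = 99; 6A ⊕ 99 = F3.
P[3]: S = E(K, 99) = 98; 0D ⊕ 98 = 95.

P[0] = 68, P[1] = B0, P[2] = F3, P[3] = 95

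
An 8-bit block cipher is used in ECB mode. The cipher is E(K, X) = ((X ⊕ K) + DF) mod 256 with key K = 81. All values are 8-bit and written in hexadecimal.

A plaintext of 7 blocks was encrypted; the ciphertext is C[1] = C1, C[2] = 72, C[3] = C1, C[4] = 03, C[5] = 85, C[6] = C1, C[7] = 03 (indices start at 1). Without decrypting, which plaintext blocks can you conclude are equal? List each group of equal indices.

ECB encrypts each block independently with the same key, so equal ciphertext blocks imply equal plaintext blocks.
C[1] = C[3] = C[6] = C1, so P[1] = P[3] = P[6].
C[4] = C[7] = 03, so P[4] = P[7].

P[1] = P[3] = P[6]; P[4] = P[7]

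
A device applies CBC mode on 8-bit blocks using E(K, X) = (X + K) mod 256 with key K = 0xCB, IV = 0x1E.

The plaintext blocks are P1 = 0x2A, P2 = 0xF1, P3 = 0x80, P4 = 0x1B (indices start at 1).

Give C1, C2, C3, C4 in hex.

CBC encryption: C_i = E(K, P_i ⊕ C_{i−1}), with C_{0} = IV.
C1: P1 ⊕ 0x1E = 0x34; E(K, 0x34) = 0xFF.
C2: P2 ⊕ 0xFF = 0x0E; E(K, 0x0E) = 0xD9.
C3: P3 ⊕ 0xD9 = 0x59; E(K, 0x59) = 0x24.
C4: P4 ⊕ 0x24 = 0x3F; E(K, 0x3F) = 0x0A.

C1 = 0xFF, C2 = 0xD9, C3 = 0x24, C4 = 0x0A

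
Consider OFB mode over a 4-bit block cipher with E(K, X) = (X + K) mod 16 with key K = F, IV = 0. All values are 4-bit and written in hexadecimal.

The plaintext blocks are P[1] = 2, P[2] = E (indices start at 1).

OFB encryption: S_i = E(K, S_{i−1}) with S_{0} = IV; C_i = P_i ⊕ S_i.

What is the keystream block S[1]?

C[1]: S = E(K, 0) = F; 2 ⊕ F = D.
So S[1] = F.

F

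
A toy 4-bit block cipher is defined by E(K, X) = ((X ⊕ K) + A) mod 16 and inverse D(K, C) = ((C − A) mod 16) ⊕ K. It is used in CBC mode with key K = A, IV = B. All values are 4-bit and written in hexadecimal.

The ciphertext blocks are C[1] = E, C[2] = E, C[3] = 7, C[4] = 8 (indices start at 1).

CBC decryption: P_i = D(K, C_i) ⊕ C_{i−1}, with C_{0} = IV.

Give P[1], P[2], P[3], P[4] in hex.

P[1] = 5, P[2] = 0, P[3] = 9, P[4] = 3

P[1]: D(K, E) = E; E ⊕ B = 5.
P[2]: D(K, E) = E; E ⊕ E = 0.
P[3]: D(K, 7) = 7; 7 ⊕ E = 9.
P[4]: D(K, 8) = 4; 4 ⊕ 7 = 3.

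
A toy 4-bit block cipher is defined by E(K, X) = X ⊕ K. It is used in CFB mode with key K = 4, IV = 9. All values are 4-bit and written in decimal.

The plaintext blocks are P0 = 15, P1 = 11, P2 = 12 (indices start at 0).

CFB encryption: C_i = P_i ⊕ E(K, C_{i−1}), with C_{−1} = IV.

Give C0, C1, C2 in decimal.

C0 = 2, C1 = 13, C2 = 5

C0: E(K, 9) = 13; 15 ⊕ 13 = 2.
C1: E(K, 2) = 6; 11 ⊕ 6 = 13.
C2: E(K, 13) = 9; 12 ⊕ 9 = 5.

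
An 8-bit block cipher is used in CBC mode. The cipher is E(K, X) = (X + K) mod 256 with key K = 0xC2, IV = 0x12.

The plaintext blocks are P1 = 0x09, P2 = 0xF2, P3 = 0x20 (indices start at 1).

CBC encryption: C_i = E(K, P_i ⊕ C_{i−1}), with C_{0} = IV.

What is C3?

C3 = 0x93

C1: P1 ⊕ 0x12 = 0x1B; E(K, 0x1B) = 0xDD.
C2: P2 ⊕ 0xDD = 0x2F; E(K, 0x2F) = 0xF1.
C3: P3 ⊕ 0xF1 = 0xD1; E(K, 0xD1) = 0x93.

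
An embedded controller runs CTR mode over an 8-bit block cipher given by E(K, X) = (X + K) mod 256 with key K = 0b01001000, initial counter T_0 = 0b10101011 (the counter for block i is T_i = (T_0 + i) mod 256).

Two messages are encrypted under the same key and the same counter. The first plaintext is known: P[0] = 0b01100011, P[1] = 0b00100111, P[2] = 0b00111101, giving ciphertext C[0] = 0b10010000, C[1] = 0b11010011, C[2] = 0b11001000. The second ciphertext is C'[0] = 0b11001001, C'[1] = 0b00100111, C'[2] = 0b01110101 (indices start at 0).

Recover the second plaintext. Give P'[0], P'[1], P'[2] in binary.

P'[0] = 0b00111010, P'[1] = 0b11010011, P'[2] = 0b10000000

In CTR with a reused counter, both messages share the same keystream S_i, so C_i ⊕ C'_i = P_i ⊕ P'_i and thus P'_i = P_i ⊕ C_i ⊕ C'_i.
P'[0]: 0b01100011 ⊕ 0b10010000 ⊕ 0b11001001 = 0b00111010.
P'[1]: 0b00100111 ⊕ 0b11010011 ⊕ 0b00100111 = 0b11010011.
P'[2]: 0b00111101 ⊕ 0b11001000 ⊕ 0b01110101 = 0b10000000.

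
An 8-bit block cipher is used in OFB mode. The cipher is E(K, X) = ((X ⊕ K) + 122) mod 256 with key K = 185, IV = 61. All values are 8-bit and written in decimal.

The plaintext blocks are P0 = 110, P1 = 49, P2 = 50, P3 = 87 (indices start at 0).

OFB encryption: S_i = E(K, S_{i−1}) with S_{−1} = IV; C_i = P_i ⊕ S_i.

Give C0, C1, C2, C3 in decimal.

C0: S = E(K, 61) = 254; 110 ⊕ 254 = 144.
C1: S = E(K, 254) = 193; 49 ⊕ 193 = 240.
C2: S = E(K, 193) = 242; 50 ⊕ 242 = 192.
C3: S = E(K, 242) = 197; 87 ⊕ 197 = 146.

C0 = 144, C1 = 240, C2 = 192, C3 = 146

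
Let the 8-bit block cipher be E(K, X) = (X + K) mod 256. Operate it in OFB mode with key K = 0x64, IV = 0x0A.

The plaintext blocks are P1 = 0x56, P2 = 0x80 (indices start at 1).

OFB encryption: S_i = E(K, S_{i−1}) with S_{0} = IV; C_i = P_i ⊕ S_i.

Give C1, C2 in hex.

C1 = 0x38, C2 = 0x52

C1: S = E(K, 0x0A) = 0x6E; 0x56 ⊕ 0x6E = 0x38.
C2: S = E(K, 0x6E) = 0xD2; 0x80 ⊕ 0xD2 = 0x52.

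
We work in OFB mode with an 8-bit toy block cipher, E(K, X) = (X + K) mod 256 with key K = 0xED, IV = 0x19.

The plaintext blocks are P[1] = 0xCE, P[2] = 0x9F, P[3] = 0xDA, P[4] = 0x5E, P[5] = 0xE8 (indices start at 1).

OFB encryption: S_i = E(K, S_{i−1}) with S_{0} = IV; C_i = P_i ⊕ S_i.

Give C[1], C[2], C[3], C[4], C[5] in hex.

C[1]: S = E(K, 0x19) = 0x06; 0xCE ⊕ 0x06 = 0xC8.
C[2]: S = E(K, 0x06) = 0xF3; 0x9F ⊕ 0xF3 = 0x6C.
C[3]: S = E(K, 0xF3) = 0xE0; 0xDA ⊕ 0xE0 = 0x3A.
C[4]: S = E(K, 0xE0) = 0xCD; 0x5E ⊕ 0xCD = 0x93.
C[5]: S = E(K, 0xCD) = 0xBA; 0xE8 ⊕ 0xBA = 0x52.

C[1] = 0xC8, C[2] = 0x6C, C[3] = 0x3A, C[4] = 0x93, C[5] = 0x52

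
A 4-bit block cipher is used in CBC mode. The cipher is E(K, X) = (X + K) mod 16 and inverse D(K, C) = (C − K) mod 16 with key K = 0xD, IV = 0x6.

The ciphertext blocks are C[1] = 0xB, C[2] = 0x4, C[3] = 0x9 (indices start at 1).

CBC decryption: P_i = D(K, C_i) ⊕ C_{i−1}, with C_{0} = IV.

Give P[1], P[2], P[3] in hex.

P[1]: D(K, 0xB) = 0xE; 0xE ⊕ 0x6 = 0x8.
P[2]: D(K, 0x4) = 0x7; 0x7 ⊕ 0xB = 0xC.
P[3]: D(K, 0x9) = 0xC; 0xC ⊕ 0x4 = 0x8.

P[1] = 0x8, P[2] = 0xC, P[3] = 0x8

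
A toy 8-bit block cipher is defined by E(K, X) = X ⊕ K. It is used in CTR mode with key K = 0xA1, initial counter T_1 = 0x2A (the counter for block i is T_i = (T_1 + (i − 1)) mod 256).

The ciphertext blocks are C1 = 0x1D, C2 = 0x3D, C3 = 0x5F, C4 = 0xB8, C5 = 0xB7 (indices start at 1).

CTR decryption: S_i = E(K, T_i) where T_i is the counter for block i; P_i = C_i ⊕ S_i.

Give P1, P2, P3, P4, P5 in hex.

P1: T = 0x2A, S = E(K, T) = 0x8B; 0x1D ⊕ 0x8B = 0x96.
P2: T = 0x2B, S = E(K, T) = 0x8A; 0x3D ⊕ 0x8A = 0xB7.
P3: T = 0x2C, S = E(K, T) = 0x8D; 0x5F ⊕ 0x8D = 0xD2.
P4: T = 0x2D, S = E(K, T) = 0x8C; 0xB8 ⊕ 0x8C = 0x34.
P5: T = 0x2E, S = E(K, T) = 0x8F; 0xB7 ⊕ 0x8F = 0x38.

P1 = 0x96, P2 = 0xB7, P3 = 0xD2, P4 = 0x34, P5 = 0x38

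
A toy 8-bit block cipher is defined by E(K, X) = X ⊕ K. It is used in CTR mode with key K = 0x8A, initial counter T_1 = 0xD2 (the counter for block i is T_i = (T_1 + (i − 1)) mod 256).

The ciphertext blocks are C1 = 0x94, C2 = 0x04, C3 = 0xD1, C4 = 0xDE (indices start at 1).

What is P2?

P2 = 0x5D

CTR decryption: S_i = E(K, T_i) where T_i is the counter for block i; P_i = C_i ⊕ S_i.
P2: T = 0xD3, S = E(K, T) = 0x59; 0x04 ⊕ 0x59 = 0x5D.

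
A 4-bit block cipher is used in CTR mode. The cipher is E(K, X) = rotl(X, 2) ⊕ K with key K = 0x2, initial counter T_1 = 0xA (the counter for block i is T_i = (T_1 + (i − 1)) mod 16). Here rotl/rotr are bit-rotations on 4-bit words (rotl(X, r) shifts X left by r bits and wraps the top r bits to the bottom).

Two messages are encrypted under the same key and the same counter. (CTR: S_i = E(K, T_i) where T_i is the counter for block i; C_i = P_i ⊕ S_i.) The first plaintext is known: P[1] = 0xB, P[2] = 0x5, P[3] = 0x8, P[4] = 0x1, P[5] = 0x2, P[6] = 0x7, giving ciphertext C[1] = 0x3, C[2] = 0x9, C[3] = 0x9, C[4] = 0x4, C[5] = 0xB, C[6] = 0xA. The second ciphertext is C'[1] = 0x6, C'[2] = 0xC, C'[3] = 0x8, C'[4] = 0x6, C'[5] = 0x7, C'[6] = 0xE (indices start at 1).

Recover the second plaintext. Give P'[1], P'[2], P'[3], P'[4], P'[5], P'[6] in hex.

P'[1] = 0xE, P'[2] = 0x0, P'[3] = 0x9, P'[4] = 0x3, P'[5] = 0xE, P'[6] = 0x3

In CTR with a reused counter, both messages share the same keystream S_i, so C_i ⊕ C'_i = P_i ⊕ P'_i and thus P'_i = P_i ⊕ C_i ⊕ C'_i.
P'[1]: 0xB ⊕ 0x3 ⊕ 0x6 = 0xE.
P'[2]: 0x5 ⊕ 0x9 ⊕ 0xC = 0x0.
P'[3]: 0x8 ⊕ 0x9 ⊕ 0x8 = 0x9.
P'[4]: 0x1 ⊕ 0x4 ⊕ 0x6 = 0x3.
P'[5]: 0x2 ⊕ 0xB ⊕ 0x7 = 0xE.
P'[6]: 0x7 ⊕ 0xA ⊕ 0xE = 0x3.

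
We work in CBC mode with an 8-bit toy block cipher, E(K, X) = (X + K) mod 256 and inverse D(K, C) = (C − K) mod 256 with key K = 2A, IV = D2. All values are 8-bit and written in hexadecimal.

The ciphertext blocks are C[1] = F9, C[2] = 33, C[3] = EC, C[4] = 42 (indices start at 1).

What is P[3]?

CBC decryption: P_i = D(K, C_i) ⊕ C_{i−1}, with C_{0} = IV.
P[3]: D(K, EC) = C2; C2 ⊕ 33 = F1.

P[3] = F1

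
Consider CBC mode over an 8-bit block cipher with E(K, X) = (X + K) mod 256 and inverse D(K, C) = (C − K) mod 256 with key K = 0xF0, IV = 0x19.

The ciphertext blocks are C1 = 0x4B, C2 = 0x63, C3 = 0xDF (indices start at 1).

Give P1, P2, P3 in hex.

P1 = 0x42, P2 = 0x38, P3 = 0x8C

CBC decryption: P_i = D(K, C_i) ⊕ C_{i−1}, with C_{0} = IV.
P1: D(K, 0x4B) = 0x5B; 0x5B ⊕ 0x19 = 0x42.
P2: D(K, 0x63) = 0x73; 0x73 ⊕ 0x4B = 0x38.
P3: D(K, 0xDF) = 0xEF; 0xEF ⊕ 0x63 = 0x8C.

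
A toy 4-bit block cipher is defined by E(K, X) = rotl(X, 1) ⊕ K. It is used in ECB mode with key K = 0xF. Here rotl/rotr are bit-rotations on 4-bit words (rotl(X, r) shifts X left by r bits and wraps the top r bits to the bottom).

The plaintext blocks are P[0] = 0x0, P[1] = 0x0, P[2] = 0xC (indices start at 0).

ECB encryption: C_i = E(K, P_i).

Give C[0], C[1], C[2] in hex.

C[0] = 0xF, C[1] = 0xF, C[2] = 0x6

C[0]: E(K, 0x0) = 0xF.
C[1]: E(K, 0x0) = 0xF.
C[2]: E(K, 0xC) = 0x6.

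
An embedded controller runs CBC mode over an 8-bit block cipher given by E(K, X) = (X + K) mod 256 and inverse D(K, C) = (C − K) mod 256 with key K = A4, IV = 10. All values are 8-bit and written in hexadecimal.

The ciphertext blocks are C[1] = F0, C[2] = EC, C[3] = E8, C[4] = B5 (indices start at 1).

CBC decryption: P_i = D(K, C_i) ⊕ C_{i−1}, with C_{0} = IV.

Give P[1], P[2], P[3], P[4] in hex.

P[1]: D(K, F0) = 4C; 4C ⊕ 10 = 5C.
P[2]: D(K, EC) = 48; 48 ⊕ F0 = B8.
P[3]: D(K, E8) = 44; 44 ⊕ EC = A8.
P[4]: D(K, B5) = 11; 11 ⊕ E8 = F9.

P[1] = 5C, P[2] = B8, P[3] = A8, P[4] = F9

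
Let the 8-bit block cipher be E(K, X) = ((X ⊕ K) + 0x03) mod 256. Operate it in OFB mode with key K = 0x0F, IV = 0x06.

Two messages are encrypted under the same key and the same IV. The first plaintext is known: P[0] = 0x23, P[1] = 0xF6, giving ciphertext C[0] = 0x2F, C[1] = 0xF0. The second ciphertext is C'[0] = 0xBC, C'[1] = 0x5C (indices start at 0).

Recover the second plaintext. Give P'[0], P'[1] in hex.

In OFB with a reused IV, both messages share the same keystream S_i, so C_i ⊕ C'_i = P_i ⊕ P'_i and thus P'_i = P_i ⊕ C_i ⊕ C'_i.
P'[0]: 0x23 ⊕ 0x2F ⊕ 0xBC = 0xB0.
P'[1]: 0xF6 ⊕ 0xF0 ⊕ 0x5C = 0x5A.

P'[0] = 0xB0, P'[1] = 0x5A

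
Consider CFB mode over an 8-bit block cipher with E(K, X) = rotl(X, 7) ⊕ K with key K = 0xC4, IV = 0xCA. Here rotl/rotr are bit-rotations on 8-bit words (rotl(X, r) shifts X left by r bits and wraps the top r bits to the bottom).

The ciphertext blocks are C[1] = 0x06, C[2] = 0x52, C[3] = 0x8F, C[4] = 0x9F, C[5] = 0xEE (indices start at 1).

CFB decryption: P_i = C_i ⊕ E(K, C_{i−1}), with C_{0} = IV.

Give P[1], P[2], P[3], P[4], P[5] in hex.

P[1] = 0xA7, P[2] = 0x95, P[3] = 0x62, P[4] = 0x9C, P[5] = 0xE5

P[1]: E(K, 0xCA) = 0xA1; 0x06 ⊕ 0xA1 = 0xA7.
P[2]: E(K, 0x06) = 0xC7; 0x52 ⊕ 0xC7 = 0x95.
P[3]: E(K, 0x52) = 0xED; 0x8F ⊕ 0xED = 0x62.
P[4]: E(K, 0x8F) = 0x03; 0x9F ⊕ 0x03 = 0x9C.
P[5]: E(K, 0x9F) = 0x0B; 0xEE ⊕ 0x0B = 0xE5.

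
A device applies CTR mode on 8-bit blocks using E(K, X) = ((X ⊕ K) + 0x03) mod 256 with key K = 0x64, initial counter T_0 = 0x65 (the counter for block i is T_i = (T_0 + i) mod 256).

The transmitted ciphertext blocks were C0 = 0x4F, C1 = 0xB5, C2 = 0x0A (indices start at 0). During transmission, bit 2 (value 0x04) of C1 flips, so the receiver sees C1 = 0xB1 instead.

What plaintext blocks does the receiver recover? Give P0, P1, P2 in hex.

CTR decryption: S_i = E(K, T_i) where T_i is the counter for block i; P_i = C_i ⊕ S_i.
Only C1 changed, to 0xB1. In CTR, a change in C_i flips the same bit in P_i only; the keystream is unaffected. Decrypting the received ciphertext:
P0: T = 0x65, S = E(K, T) = 0x04; 0x4F ⊕ 0x04 = 0x4B.
P1: T = 0x66, S = E(K, T) = 0x05; 0xB1 ⊕ 0x05 = 0xB4.
P2: T = 0x67, S = E(K, T) = 0x06; 0x0A ⊕ 0x06 = 0x0C.
Blocks that differ from the original plaintext: P1.

P0 = 0x4B, P1 = 0xB4, P2 = 0x0C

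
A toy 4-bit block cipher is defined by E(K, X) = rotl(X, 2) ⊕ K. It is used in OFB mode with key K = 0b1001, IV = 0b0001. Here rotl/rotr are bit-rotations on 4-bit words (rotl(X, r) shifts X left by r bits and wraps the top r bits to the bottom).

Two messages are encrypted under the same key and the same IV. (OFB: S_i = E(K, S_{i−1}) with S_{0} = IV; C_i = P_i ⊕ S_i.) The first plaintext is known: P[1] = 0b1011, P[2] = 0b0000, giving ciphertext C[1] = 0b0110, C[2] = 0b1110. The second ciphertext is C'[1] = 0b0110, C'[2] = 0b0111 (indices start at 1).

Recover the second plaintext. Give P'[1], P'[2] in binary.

In OFB with a reused IV, both messages share the same keystream S_i, so C_i ⊕ C'_i = P_i ⊕ P'_i and thus P'_i = P_i ⊕ C_i ⊕ C'_i.
P'[1]: 0b1011 ⊕ 0b0110 ⊕ 0b0110 = 0b1011.
P'[2]: 0b0000 ⊕ 0b1110 ⊕ 0b0111 = 0b1001.

P'[1] = 0b1011, P'[2] = 0b1001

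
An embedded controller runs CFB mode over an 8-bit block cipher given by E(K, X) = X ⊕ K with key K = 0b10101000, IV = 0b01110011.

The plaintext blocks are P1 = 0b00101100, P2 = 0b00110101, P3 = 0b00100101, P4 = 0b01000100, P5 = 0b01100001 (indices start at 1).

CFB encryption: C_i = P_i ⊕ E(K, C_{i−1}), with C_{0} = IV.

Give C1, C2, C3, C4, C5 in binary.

C1: E(K, 0b01110011) = 0b11011011; 0b00101100 ⊕ 0b11011011 = 0b11110111.
C2: E(K, 0b11110111) = 0b01011111; 0b00110101 ⊕ 0b01011111 = 0b01101010.
C3: E(K, 0b01101010) = 0b11000010; 0b00100101 ⊕ 0b11000010 = 0b11100111.
C4: E(K, 0b11100111) = 0b01001111; 0b01000100 ⊕ 0b01001111 = 0b00001011.
C5: E(K, 0b00001011) = 0b10100011; 0b01100001 ⊕ 0b10100011 = 0b11000010.

C1 = 0b11110111, C2 = 0b01101010, C3 = 0b11100111, C4 = 0b00001011, C5 = 0b11000010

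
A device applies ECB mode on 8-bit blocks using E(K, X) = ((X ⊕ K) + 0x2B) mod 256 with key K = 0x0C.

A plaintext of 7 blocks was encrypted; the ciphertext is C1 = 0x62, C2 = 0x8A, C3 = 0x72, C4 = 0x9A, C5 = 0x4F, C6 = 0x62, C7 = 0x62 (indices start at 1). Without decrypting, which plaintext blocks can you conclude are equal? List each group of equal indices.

P1 = P6 = P7

ECB encrypts each block independently with the same key, so equal ciphertext blocks imply equal plaintext blocks.
C1 = C6 = C7 = 0x62, so P1 = P6 = P7.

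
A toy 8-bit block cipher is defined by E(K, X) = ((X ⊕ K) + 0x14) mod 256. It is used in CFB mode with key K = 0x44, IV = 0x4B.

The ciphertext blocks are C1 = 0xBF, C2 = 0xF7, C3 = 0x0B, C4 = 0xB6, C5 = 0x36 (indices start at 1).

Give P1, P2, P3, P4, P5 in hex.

CFB decryption: P_i = C_i ⊕ E(K, C_{i−1}), with C_{0} = IV.
P1: E(K, 0x4B) = 0x23; 0xBF ⊕ 0x23 = 0x9C.
P2: E(K, 0xBF) = 0x0F; 0xF7 ⊕ 0x0F = 0xF8.
P3: E(K, 0xF7) = 0xC7; 0x0B ⊕ 0xC7 = 0xCC.
P4: E(K, 0x0B) = 0x63; 0xB6 ⊕ 0x63 = 0xD5.
P5: E(K, 0xB6) = 0x06; 0x36 ⊕ 0x06 = 0x30.

P1 = 0x9C, P2 = 0xF8, P3 = 0xCC, P4 = 0xD5, P5 = 0x30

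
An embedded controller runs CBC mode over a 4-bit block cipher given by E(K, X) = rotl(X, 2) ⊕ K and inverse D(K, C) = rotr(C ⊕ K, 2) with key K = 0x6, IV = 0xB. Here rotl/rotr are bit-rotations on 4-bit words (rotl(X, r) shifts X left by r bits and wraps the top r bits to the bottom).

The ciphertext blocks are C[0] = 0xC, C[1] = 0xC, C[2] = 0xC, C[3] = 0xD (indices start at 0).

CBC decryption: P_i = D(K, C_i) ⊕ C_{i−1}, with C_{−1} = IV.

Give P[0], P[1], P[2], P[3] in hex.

P[0] = 0x1, P[1] = 0x6, P[2] = 0x6, P[3] = 0x2

P[0]: D(K, 0xC) = 0xA; 0xA ⊕ 0xB = 0x1.
P[1]: D(K, 0xC) = 0xA; 0xA ⊕ 0xC = 0x6.
P[2]: D(K, 0xC) = 0xA; 0xA ⊕ 0xC = 0x6.
P[3]: D(K, 0xD) = 0xE; 0xE ⊕ 0xC = 0x2.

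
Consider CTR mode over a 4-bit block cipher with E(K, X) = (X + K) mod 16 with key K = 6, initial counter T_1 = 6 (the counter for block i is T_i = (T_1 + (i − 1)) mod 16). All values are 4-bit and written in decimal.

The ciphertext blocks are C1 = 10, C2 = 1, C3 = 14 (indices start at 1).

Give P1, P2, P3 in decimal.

CTR decryption: S_i = E(K, T_i) where T_i is the counter for block i; P_i = C_i ⊕ S_i.
P1: T = 6, S = E(K, T) = 12; 10 ⊕ 12 = 6.
P2: T = 7, S = E(K, T) = 13; 1 ⊕ 13 = 12.
P3: T = 8, S = E(K, T) = 14; 14 ⊕ 14 = 0.

P1 = 6, P2 = 12, P3 = 0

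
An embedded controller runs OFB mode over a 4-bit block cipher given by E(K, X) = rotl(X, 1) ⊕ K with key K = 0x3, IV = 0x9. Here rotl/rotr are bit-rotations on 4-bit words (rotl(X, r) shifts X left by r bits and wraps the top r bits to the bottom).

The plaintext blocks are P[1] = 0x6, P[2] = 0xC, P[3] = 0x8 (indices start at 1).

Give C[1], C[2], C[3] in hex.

OFB encryption: S_i = E(K, S_{i−1}) with S_{0} = IV; C_i = P_i ⊕ S_i.
C[1]: S = E(K, 0x9) = 0x0; 0x6 ⊕ 0x0 = 0x6.
C[2]: S = E(K, 0x0) = 0x3; 0xC ⊕ 0x3 = 0xF.
C[3]: S = E(K, 0x3) = 0x5; 0x8 ⊕ 0x5 = 0xD.

C[1] = 0x6, C[2] = 0xF, C[3] = 0xD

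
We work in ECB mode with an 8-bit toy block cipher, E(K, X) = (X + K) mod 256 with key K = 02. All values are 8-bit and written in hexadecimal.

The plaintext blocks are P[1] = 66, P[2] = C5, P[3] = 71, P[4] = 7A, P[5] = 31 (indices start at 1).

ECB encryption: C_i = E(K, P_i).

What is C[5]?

C[5]: E(K, 31) = 33.

C[5] = 33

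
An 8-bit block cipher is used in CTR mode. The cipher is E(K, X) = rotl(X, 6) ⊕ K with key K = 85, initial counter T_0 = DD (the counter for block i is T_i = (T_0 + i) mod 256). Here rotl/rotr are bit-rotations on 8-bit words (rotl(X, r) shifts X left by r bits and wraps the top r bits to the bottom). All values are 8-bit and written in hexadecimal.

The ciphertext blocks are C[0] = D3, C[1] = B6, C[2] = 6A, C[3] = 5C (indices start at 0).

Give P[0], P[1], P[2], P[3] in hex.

P[0] = 21, P[1] = 84, P[2] = 18, P[3] = E1

CTR decryption: S_i = E(K, T_i) where T_i is the counter for block i; P_i = C_i ⊕ S_i.
P[0]: T = DD, S = E(K, T) = F2; D3 ⊕ F2 = 21.
P[1]: T = DE, S = E(K, T) = 32; B6 ⊕ 32 = 84.
P[2]: T = DF, S = E(K, T) = 72; 6A ⊕ 72 = 18.
P[3]: T = E0, S = E(K, T) = BD; 5C ⊕ BD = E1.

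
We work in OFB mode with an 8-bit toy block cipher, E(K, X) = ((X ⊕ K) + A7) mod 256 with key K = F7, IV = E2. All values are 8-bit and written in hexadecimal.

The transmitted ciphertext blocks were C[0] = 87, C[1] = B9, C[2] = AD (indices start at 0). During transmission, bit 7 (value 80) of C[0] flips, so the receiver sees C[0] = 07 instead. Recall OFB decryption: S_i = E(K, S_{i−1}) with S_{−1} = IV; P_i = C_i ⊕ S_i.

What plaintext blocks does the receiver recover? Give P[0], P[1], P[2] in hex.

Only C[0] changed, to 07. In OFB, a change in C_i flips the same bit in P_i only; the keystream is unaffected. Decrypting the received ciphertext:
P[0]: S = E(K, E2) = BC; 07 ⊕ BC = BB.
P[1]: S = E(K, BC) = F2; B9 ⊕ F2 = 4B.
P[2]: S = E(K, F2) = AC; AD ⊕ AC = 01.
Blocks that differ from the original plaintext: P[0].

P[0] = BB, P[1] = 4B, P[2] = 01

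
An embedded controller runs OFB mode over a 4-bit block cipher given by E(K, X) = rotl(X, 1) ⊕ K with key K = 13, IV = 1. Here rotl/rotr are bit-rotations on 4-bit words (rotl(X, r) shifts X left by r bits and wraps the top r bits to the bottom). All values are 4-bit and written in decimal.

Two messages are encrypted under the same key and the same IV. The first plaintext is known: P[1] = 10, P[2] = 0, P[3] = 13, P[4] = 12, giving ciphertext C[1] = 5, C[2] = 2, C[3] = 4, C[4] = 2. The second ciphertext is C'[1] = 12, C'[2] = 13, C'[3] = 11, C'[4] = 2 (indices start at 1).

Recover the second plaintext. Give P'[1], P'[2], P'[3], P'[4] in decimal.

In OFB with a reused IV, both messages share the same keystream S_i, so C_i ⊕ C'_i = P_i ⊕ P'_i and thus P'_i = P_i ⊕ C_i ⊕ C'_i.
P'[1]: 10 ⊕ 5 ⊕ 12 = 3.
P'[2]: 0 ⊕ 2 ⊕ 13 = 15.
P'[3]: 13 ⊕ 4 ⊕ 11 = 2.
P'[4]: 12 ⊕ 2 ⊕ 2 = 12.

P'[1] = 3, P'[2] = 15, P'[3] = 2, P'[4] = 12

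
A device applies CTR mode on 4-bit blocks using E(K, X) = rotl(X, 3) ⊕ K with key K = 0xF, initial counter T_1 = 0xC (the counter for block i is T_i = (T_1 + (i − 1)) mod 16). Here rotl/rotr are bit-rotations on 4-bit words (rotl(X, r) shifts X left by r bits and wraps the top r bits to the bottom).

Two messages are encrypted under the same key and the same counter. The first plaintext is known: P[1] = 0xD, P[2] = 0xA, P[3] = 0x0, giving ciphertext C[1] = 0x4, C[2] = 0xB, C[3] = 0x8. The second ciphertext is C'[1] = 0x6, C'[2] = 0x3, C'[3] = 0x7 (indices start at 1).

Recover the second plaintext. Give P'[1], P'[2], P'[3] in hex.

In CTR with a reused counter, both messages share the same keystream S_i, so C_i ⊕ C'_i = P_i ⊕ P'_i and thus P'_i = P_i ⊕ C_i ⊕ C'_i.
P'[1]: 0xD ⊕ 0x4 ⊕ 0x6 = 0xF.
P'[2]: 0xA ⊕ 0xB ⊕ 0x3 = 0x2.
P'[3]: 0x0 ⊕ 0x8 ⊕ 0x7 = 0xF.

P'[1] = 0xF, P'[2] = 0x2, P'[3] = 0xF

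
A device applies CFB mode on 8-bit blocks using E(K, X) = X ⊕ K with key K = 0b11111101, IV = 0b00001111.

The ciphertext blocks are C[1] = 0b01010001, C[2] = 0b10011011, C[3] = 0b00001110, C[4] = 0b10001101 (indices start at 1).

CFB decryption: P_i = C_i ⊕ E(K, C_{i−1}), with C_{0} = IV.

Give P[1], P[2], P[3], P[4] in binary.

P[1]: E(K, 0b00001111) = 0b11110010; 0b01010001 ⊕ 0b11110010 = 0b10100011.
P[2]: E(K, 0b01010001) = 0b10101100; 0b10011011 ⊕ 0b10101100 = 0b00110111.
P[3]: E(K, 0b10011011) = 0b01100110; 0b00001110 ⊕ 0b01100110 = 0b01101000.
P[4]: E(K, 0b00001110) = 0b11110011; 0b10001101 ⊕ 0b11110011 = 0b01111110.

P[1] = 0b10100011, P[2] = 0b00110111, P[3] = 0b01101000, P[4] = 0b01111110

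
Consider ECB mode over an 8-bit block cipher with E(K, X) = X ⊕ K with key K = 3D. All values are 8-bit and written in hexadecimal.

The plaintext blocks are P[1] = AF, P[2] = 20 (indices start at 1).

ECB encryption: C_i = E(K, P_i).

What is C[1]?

C[1]: E(K, AF) = 92.

C[1] = 92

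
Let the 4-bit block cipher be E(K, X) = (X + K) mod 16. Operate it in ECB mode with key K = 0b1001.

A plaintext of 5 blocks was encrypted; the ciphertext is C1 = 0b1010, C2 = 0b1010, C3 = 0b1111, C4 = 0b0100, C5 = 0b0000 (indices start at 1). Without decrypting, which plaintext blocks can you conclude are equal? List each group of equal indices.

ECB encrypts each block independently with the same key, so equal ciphertext blocks imply equal plaintext blocks.
C1 = C2 = 0b1010, so P1 = P2.

P1 = P2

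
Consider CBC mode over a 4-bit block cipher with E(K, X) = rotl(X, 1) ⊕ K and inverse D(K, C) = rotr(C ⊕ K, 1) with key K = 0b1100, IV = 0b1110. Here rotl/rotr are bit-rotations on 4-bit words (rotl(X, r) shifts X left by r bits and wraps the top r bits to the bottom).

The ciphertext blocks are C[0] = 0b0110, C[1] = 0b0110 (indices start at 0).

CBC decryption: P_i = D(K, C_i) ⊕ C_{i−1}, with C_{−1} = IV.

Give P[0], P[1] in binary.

P[0]: D(K, 0b0110) = 0b0101; 0b0101 ⊕ 0b1110 = 0b1011.
P[1]: D(K, 0b0110) = 0b0101; 0b0101 ⊕ 0b0110 = 0b0011.

P[0] = 0b1011, P[1] = 0b0011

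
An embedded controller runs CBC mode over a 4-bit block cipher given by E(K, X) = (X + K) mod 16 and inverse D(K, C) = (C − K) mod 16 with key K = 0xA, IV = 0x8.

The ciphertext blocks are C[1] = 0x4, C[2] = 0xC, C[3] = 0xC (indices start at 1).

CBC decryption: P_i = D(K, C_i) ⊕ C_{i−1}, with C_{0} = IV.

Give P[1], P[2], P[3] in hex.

P[1] = 0x2, P[2] = 0x6, P[3] = 0xE

P[1]: D(K, 0x4) = 0xA; 0xA ⊕ 0x8 = 0x2.
P[2]: D(K, 0xC) = 0x2; 0x2 ⊕ 0x4 = 0x6.
P[3]: D(K, 0xC) = 0x2; 0x2 ⊕ 0xC = 0xE.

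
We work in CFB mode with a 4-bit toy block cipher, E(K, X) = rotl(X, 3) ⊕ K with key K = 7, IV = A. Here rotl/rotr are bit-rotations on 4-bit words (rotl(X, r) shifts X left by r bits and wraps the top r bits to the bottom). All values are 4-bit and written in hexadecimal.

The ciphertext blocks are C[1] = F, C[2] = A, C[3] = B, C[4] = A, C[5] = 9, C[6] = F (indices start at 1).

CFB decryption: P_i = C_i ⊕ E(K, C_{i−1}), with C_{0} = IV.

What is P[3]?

P[3]: E(K, A) = 2; B ⊕ 2 = 9.

P[3] = 9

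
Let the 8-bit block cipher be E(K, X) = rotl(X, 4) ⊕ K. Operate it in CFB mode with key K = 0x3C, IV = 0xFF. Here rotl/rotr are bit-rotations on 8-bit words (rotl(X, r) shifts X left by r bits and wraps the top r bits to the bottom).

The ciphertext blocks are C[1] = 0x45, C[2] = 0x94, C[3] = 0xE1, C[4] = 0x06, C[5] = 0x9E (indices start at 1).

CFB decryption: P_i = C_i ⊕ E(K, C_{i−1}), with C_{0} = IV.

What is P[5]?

P[5] = 0xC2

P[5]: E(K, 0x06) = 0x5C; 0x9E ⊕ 0x5C = 0xC2.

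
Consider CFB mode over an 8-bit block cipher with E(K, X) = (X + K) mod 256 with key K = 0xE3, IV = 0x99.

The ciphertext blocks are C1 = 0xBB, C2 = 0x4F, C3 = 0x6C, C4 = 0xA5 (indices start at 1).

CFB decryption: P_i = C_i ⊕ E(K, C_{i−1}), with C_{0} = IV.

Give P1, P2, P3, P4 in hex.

P1 = 0xC7, P2 = 0xD1, P3 = 0x5E, P4 = 0xEA

P1: E(K, 0x99) = 0x7C; 0xBB ⊕ 0x7C = 0xC7.
P2: E(K, 0xBB) = 0x9E; 0x4F ⊕ 0x9E = 0xD1.
P3: E(K, 0x4F) = 0x32; 0x6C ⊕ 0x32 = 0x5E.
P4: E(K, 0x6C) = 0x4F; 0xA5 ⊕ 0x4F = 0xEA.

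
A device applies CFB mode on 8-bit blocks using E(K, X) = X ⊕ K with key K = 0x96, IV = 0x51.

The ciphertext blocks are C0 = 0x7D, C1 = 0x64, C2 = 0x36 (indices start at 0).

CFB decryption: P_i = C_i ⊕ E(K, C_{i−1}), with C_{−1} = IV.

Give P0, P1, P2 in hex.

P0 = 0xBA, P1 = 0x8F, P2 = 0xC4

P0: E(K, 0x51) = 0xC7; 0x7D ⊕ 0xC7 = 0xBA.
P1: E(K, 0x7D) = 0xEB; 0x64 ⊕ 0xEB = 0x8F.
P2: E(K, 0x64) = 0xF2; 0x36 ⊕ 0xF2 = 0xC4.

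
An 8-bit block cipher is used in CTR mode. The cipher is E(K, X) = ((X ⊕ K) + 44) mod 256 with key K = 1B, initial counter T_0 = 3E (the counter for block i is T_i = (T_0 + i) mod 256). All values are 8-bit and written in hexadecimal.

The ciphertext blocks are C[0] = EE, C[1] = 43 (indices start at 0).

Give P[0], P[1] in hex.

CTR decryption: S_i = E(K, T_i) where T_i is the counter for block i; P_i = C_i ⊕ S_i.
P[0]: T = 3E, S = E(K, T) = 69; EE ⊕ 69 = 87.
P[1]: T = 3F, S = E(K, T) = 68; 43 ⊕ 68 = 2B.

P[0] = 87, P[1] = 2B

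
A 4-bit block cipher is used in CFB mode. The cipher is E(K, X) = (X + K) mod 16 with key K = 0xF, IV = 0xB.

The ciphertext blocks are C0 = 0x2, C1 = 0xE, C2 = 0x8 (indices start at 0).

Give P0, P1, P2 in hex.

P0 = 0x8, P1 = 0xF, P2 = 0x5

CFB decryption: P_i = C_i ⊕ E(K, C_{i−1}), with C_{−1} = IV.
P0: E(K, 0xB) = 0xA; 0x2 ⊕ 0xA = 0x8.
P1: E(K, 0x2) = 0x1; 0xE ⊕ 0x1 = 0xF.
P2: E(K, 0xE) = 0xD; 0x8 ⊕ 0xD = 0x5.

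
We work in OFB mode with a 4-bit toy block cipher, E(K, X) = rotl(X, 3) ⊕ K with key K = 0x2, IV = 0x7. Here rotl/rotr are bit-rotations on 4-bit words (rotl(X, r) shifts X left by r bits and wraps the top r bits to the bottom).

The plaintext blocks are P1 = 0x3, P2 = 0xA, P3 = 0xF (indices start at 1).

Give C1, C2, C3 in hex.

OFB encryption: S_i = E(K, S_{i−1}) with S_{0} = IV; C_i = P_i ⊕ S_i.
C1: S = E(K, 0x7) = 0x9; 0x3 ⊕ 0x9 = 0xA.
C2: S = E(K, 0x9) = 0xE; 0xA ⊕ 0xE = 0x4.
C3: S = E(K, 0xE) = 0x5; 0xF ⊕ 0x5 = 0xA.

C1 = 0xA, C2 = 0x4, C3 = 0xA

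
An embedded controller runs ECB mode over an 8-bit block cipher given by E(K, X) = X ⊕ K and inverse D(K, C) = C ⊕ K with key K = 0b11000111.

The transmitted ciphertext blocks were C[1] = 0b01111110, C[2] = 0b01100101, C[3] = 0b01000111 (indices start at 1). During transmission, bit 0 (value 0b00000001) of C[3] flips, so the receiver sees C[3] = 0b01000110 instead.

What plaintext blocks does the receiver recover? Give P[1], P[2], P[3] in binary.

P[1] = 0b10111001, P[2] = 0b10100010, P[3] = 0b10000001

ECB decryption: P_i = D(K, C_i).
Only C[3] changed, to 0b01000110. In ECB, a change in C_i affects only P_i. Decrypting the received ciphertext:
P[1]: D(K, 0b01111110) = 0b10111001.
P[2]: D(K, 0b01100101) = 0b10100010.
P[3]: D(K, 0b01000110) = 0b10000001.
Blocks that differ from the original plaintext: P[3].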